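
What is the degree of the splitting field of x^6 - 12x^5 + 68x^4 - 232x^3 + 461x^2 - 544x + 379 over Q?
24

The degree of the splitting field over Q equals the order of the Galois group, so first determine the group. The polynomial f is an irreducible sextic over Q, so G = Gal(f/Q) is one of the 16 transitive subgroups 6T1, ..., 6T16 of S_6. The discriminant of f is 2046918914580544 = 45242888^2, a perfect square, so G is contained in A_6. The transitive groups of degree 6 contained in A_6 are: A_4 (6T4, order 12), S_4 (6T7, order 24), (C_3 x C_3) : C_4 (6T10, order 36), PSL(2,5) (6T12, order 60), A_6 (6T15, order 360). By Dedekind's theorem, for a prime p not dividing disc(f) the degrees of the irreducible factors of f mod p form the cycle type of an element of G. Factoring f modulo the 79 such primes p <= 419 (skipping 2, 31, which divide the discriminant), each new pattern first appears at: mod 3: f = (x^2 + 1)(x^4 + x^2 + 2x + 1), pattern 4+2; mod 5: f = (x^3 + 3x + 2)(x^3 + 3x^2 + 2), pattern 3+3; mod 11: f = (x + 5)(x + 10)(x^2 + 7x + 8)(x^2 + 10x + 4), pattern 2+2+1+1; mod 67: f = (x + 13)(x + 35)(x + 44)(x + 50)(x + 55)(x + 59), pattern 1+1+1+1+1+1. No other pattern occurs in this range, so the set of observed cycle types is {4+2, 3+3, 2+2+1+1, 1+1+1+1+1+1}. The candidates containing elements of all these cycle types are S_4 (6T7) of order 24, (C_3 x C_3) : C_4 (6T10) of order 36, A_6 (6T15) of order 360; the others are excluded. The observed types are precisely the cycle types that occur in S_4 (6T7). Each of the other remaining candidates has further cycle types, and by the Chebotarev density theorem the matching factorization patterns would occur for a proportion of primes equal to their share of the group: (C_3 x C_3) : C_4 (6T10) additionally contains elements of type 3+1+1+1 (4 of its 36 elements, about 11% of primes); A_6 (6T15) additionally contains elements of type 5+1, 3+1+1+1 (184 of its 360 elements, about 51% of primes). None of the 79 primes tested shows any such pattern (for each of these groups the chance of that is below 10^-4), which rules them out. Hence G = S_4 (6T7), of order 24. The Galois group S_4 (6T7) has order 24, so the splitting field has degree 24 over Q.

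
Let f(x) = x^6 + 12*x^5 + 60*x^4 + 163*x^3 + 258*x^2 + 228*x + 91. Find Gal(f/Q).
The polynomial f is an irreducible sextic over Q, so G = Gal(f/Q) is one of the 16 transitive subgroups 6T1, ..., 6T16 of S_6. The discriminant of f is -177147, which is not a perfect square, so G is not contained in A_6. The transitive groups of degree 6 not contained in A_6 are: C_6 (6T1, order 6), S_3 (6T2, order 6), D_6 (6T3, order 12), C_3 x S_3 (6T5, order 18), A_4 x C_2 (6T6, order 24), S_4 (6T8, order 24), S_3 x S_3 (6T9, order 36), S_4 x C_2 (6T11, order 48), (S_3 x S_3) : C_2 (6T13, order 72), PGL(2,5) (6T14, order 120), S_6 (6T16, order 720). By Dedekind's theorem, for a prime p not dividing disc(f) the degrees of the irreducible factors of f mod p form the cycle type of an element of G. Factoring f modulo the 33 such primes p <= 139 (skipping 3, which divides the discriminant), each new pattern first appears at: mod 2: f = (x^6 + x^3 + 1), pattern 6; mod 7: f = (x)(x + 1)(x + 5)(x^3 + 6x^2 + 5x + 5), pattern 3+1+1+1; mod 17: f = (x^2 + 3)(x^2 + 3x + 9)(x^2 + 9x + 4), pattern 2+2+2; mod 19: f = (x^3 + 6x^2 + 12x + 2)(x^3 + 6x^2 + 12x + 17), pattern 3+3; mod 73: f = (x + 44)(x + 45)(x + 46)(x + 53)(x + 54)(x + 62), pattern 1+1+1+1+1+1. No other pattern occurs in this range, so the set of observed cycle types is {6, 3+1+1+1, 2+2+2, 3+3, 1+1+1+1+1+1}. The candidates containing elements of all these cycle types are C_3 x S_3 (6T5) of order 18, S_3 x S_3 (6T9) of order 36, (S_3 x S_3) : C_2 (6T13) of order 72, S_6 (6T16) of order 720; the others are excluded. The observed types are precisely the cycle types that occur in C_3 x S_3 (6T5). Each of the other remaining candidates has further cycle types, and by the Chebotarev density theorem the matching factorization patterns would occur for a proportion of primes equal to their share of the group: S_3 x S_3 (6T9) additionally contains elements of type 2+2+1+1 (9 of its 36 elements, about 25% of primes); (S_3 x S_3) : C_2 (6T13) additionally contains elements of type 4+2, 3+2+1, 2+2+1+1, 2+1+1+1+1 (45 of its 72 elements, about 62% of primes); S_6 (6T16) additionally contains elements of type 5+1, 4+2, 4+1+1, 3+2+1, 2+2+1+1, 2+1+1+1+1 (504 of its 720 elements, about 70% of primes). None of the 33 primes tested shows any such pattern (for each of these groups the chance of that is below 10^-4), which rules them out. Hence G = C_3 x S_3 (6T5), of order 18.

C_3 x S_3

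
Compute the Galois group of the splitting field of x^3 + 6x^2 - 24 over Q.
The polynomial is an irreducible cubic over Q and its discriminant is 5184 = 72^2, a perfect square. For an irreducible cubic, a square discriminant forces the Galois group to be A_3, the cyclic group of order 3.

C_3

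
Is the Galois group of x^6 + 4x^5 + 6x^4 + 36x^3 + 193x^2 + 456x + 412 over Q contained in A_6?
No

The polynomial is irreducible of degree 6 over Q. Its discriminant is -1080641454080000, which is not a perfect square. A Galois group lies in the alternating group exactly when the discriminant is a square in Q, so the Galois group (S_4) is not contained in A_6.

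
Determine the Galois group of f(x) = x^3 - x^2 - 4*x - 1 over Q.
C_3, A_3

The polynomial is an irreducible cubic over Q and its discriminant is 169 = 13^2, a perfect square. For an irreducible cubic, a square discriminant forces the Galois group to be A_3, the cyclic group of order 3.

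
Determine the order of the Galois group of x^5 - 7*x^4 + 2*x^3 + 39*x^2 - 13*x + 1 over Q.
5

The degree of the splitting field over Q equals the order of the Galois group, so first determine the group. The polynomial f is an irreducible quintic over Q, so G = Gal(f/Q) is a transitive subgroup of S_5: one of C_5 (5T1, order 5), D_5 (5T2, order 10), F_20 (5T3, order 20), A_5 (5T4, order 60) or S_5 (5T5, order 120). The discriminant of f is 115971361 = 10769^2, a perfect square, so G is contained in A_5. The transitive groups of degree 5 contained in A_5 are: C_5 (5T1, order 5), D_5 (5T2, order 10), A_5 (5T4, order 60). By Dedekind's theorem, for a prime p not dividing disc(f) the degrees of the irreducible factors of f mod p form the cycle type of an element of G. Factoring f modulo the 14 such primes p <= 47 (skipping 11, which divides the discriminant), each new pattern first appears at: mod 2: f = (x^5 + x^4 + x^2 + x + 1), pattern 5; mod 23: f = (x + 2)(x + 10)(x + 12)(x + 16)(x + 22), pattern 1+1+1+1+1. No other pattern occurs in this range, so the set of observed cycle types is {5, 1+1+1+1+1}. The candidates containing elements of all these cycle types are C_5 (5T1) of order 5, D_5 (5T2) of order 10, A_5 (5T4) of order 60; the others are excluded. The observed types are precisely the cycle types that occur in C_5 (5T1). Each of the other remaining candidates has further cycle types, and by the Chebotarev density theorem the matching factorization patterns would occur for a proportion of primes equal to their share of the group: D_5 (5T2) additionally contains elements of type 2+2+1 (5 of its 10 elements, about 50% of primes); A_5 (5T4) additionally contains elements of type 3+1+1, 2+2+1 (35 of its 60 elements, about 58% of primes). None of the 14 primes tested shows any such pattern (for each of these groups the chance of that is below 10^-4), which rules them out. Hence G = C_5 (5T1), of order 5. The Galois group C_5 (5T1) has order 5, so the splitting field has degree 5 over Q.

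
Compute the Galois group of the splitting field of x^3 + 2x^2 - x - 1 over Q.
The polynomial is an irreducible cubic over Q and its discriminant is 49 = 7^2, a perfect square. For an irreducible cubic, a square discriminant forces the Galois group to be A_3, the cyclic group of order 3.

3T1: C_3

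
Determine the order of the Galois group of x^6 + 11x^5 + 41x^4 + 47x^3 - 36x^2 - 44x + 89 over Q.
The degree of the splitting field over Q equals the order of the Galois group, so first determine the group. The polynomial f is an irreducible sextic over Q, so G = Gal(f/Q) is one of the 16 transitive subgroups 6T1, ..., 6T16 of S_6. The discriminant of f is 1064390625 = 32625^2, a perfect square, so G is contained in A_6. The transitive groups of degree 6 contained in A_6 are: A_4 (6T4, order 12), S_4 (6T7, order 24), (C_3 x C_3) : C_4 (6T10, order 36), PSL(2,5) (6T12, order 60), A_6 (6T15, order 360). By Dedekind's theorem, for a prime p not dividing disc(f) the degrees of the irreducible factors of f mod p form the cycle type of an element of G. Factoring f modulo the 19 such primes p <= 79 (skipping 3, 5, 29, which divide the discriminant), each new pattern first appears at: mod 2: f = (x^2 + x + 1)(x^4 + x + 1), pattern 4+2; mod 11: f = (x^3 + 5x^2 + 5x + 10)(x^3 + 6x^2 + 6x + 10), pattern 3+3; mod 19: f = (x + 9)(x + 13)(x^2 + 10x + 3)(x^2 + 17x + 12), pattern 2+2+1+1; mod 61: f = (x + 7)(x + 54)(x + 58)(x^3 + 14x^2 + 10x + 6), pattern 3+1+1+1. No other pattern occurs in this range, so the set of observed cycle types is {4+2, 3+3, 2+2+1+1, 3+1+1+1}. The candidates containing elements of all these cycle types are (C_3 x C_3) : C_4 (6T10) of order 36, A_6 (6T15) of order 360; the others are excluded. The observed types are precisely the cycle types that occur in (C_3 x C_3) : C_4 (6T10) (apart from the identity). Each of the other remaining candidates has further cycle types, and by the Chebotarev density theorem the matching factorization patterns would occur for a proportion of primes equal to their share of the group: A_6 (6T15) additionally contains elements of type 5+1 (144 of its 360 elements, about 40% of primes). None of the 19 primes tested shows any such pattern (for each of these groups the chance of that is below 10^-4), which rules them out. Hence G = (C_3 x C_3) : C_4 (6T10), of order 36. The Galois group (C_3 x C_3) : C_4 (6T10) has order 36, so the splitting field has degree 36 over Q.

36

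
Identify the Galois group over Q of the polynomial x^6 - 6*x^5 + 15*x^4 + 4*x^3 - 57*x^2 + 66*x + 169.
The polynomial f is an irreducible sextic over Q, so G = Gal(f/Q) is one of the 16 transitive subgroups 6T1, ..., 6T16 of S_6. The discriminant of f is -190210142896128, which is not a perfect square, so G is not contained in A_6. The transitive groups of degree 6 not contained in A_6 are: C_6 (6T1, order 6), S_3 (6T2, order 6), D_6 (6T3, order 12), C_3 x S_3 (6T5, order 18), A_4 x C_2 (6T6, order 24), S_4 (6T8, order 24), S_3 x S_3 (6T9, order 36), S_4 x C_2 (6T11, order 48), (S_3 x S_3) : C_2 (6T13, order 72), PGL(2,5) (6T14, order 120), S_6 (6T16, order 720). By Dedekind's theorem, for a prime p not dividing disc(f) the degrees of the irreducible factors of f mod p form the cycle type of an element of G. Factoring f modulo the 33 such primes p <= 149 (skipping 2, 3, which divide the discriminant), each new pattern first appears at: mod 5: f = (x^6 + 4x^5 + 4x^3 + 3x^2 + x + 4), pattern 6; mod 7: f = (x + 2)(x + 4)(x + 5)(x^3 + 4x^2 + 3x + 3), pattern 3+1+1+1; mod 17: f = (x^2 + 7x + 3)(x^2 + 8x + 2)(x^2 + 13x + 14), pattern 2+2+2; mod 19: f = (x^3 + 16x^2 + 3x + 8)(x^3 + 16x^2 + 3x + 14), pattern 3+3; mod 73: f = (x + 10)(x + 12)(x + 14)(x + 28)(x + 30)(x + 46), pattern 1+1+1+1+1+1. No other pattern occurs in this range, so the set of observed cycle types is {6, 3+1+1+1, 2+2+2, 3+3, 1+1+1+1+1+1}. The candidates containing elements of all these cycle types are C_3 x S_3 (6T5) of order 18, S_3 x S_3 (6T9) of order 36, (S_3 x S_3) : C_2 (6T13) of order 72, S_6 (6T16) of order 720; the others are excluded. The observed types are precisely the cycle types that occur in C_3 x S_3 (6T5). Each of the other remaining candidates has further cycle types, and by the Chebotarev density theorem the matching factorization patterns would occur for a proportion of primes equal to their share of the group: S_3 x S_3 (6T9) additionally contains elements of type 2+2+1+1 (9 of its 36 elements, about 25% of primes); (S_3 x S_3) : C_2 (6T13) additionally contains elements of type 4+2, 3+2+1, 2+2+1+1, 2+1+1+1+1 (45 of its 72 elements, about 62% of primes); S_6 (6T16) additionally contains elements of type 5+1, 4+2, 4+1+1, 3+2+1, 2+2+1+1, 2+1+1+1+1 (504 of its 720 elements, about 70% of primes). None of the 33 primes tested shows any such pattern (for each of these groups the chance of that is below 10^-4), which rules them out. Hence G = C_3 x S_3 (6T5), of order 18.

C_3 x S_3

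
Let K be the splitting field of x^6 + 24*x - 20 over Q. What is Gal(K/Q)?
The polynomial f is an irreducible sextic over Q, so G = Gal(f/Q) is one of the 16 transitive subgroups 6T1, ..., 6T16 of S_6. The discriminant of f is 746496000000 = 864000^2, a perfect square, so G is contained in A_6. The transitive groups of degree 6 contained in A_6 are: A_4 (6T4, order 12), S_4 (6T7, order 24), (C_3 x C_3) : C_4 (6T10, order 36), PSL(2,5) (6T12, order 60), A_6 (6T15, order 360). By Dedekind's theorem, for a prime p not dividing disc(f) the degrees of the irreducible factors of f mod p form the cycle type of an element of G. Factoring f modulo the 6 such primes p <= 23 (skipping 2, 3, 5, which divide the discriminant), each new pattern first appears at: mod 7: f = (x + 3)(x^5 + 4x^4 + 2x^3 + x^2 + 4x + 5), pattern 5+1; mod 23: f = (x + 7)(x + 12)(x + 21)(x^3 + 6x^2 + 13x + 16), pattern 3+1+1+1. No other pattern occurs in this range, so the set of observed cycle types is {5+1, 3+1+1+1}. Among the candidates above, the only group containing elements of all these cycle types is A_6 (6T15) — each of A_4 (6T4), S_4 (6T7), (C_3 x C_3) : C_4 (6T10), PSL(2,5) (6T12) lacks at least one of them. Hence G = A_6 (6T15), of order 360.

A_6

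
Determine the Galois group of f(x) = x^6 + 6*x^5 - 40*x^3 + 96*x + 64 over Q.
S_3

The polynomial f is an irreducible sextic over Q, so G = Gal(f/Q) is one of the 16 transitive subgroups 6T1, ..., 6T16 of S_6. The discriminant of f is -37572373905408, which is not a perfect square, so G is not contained in A_6. The transitive groups of degree 6 not contained in A_6 are: C_6 (6T1, order 6), S_3 (6T2, order 6), D_6 (6T3, order 12), C_3 x S_3 (6T5, order 18), A_4 x C_2 (6T6, order 24), S_4 (6T8, order 24), S_3 x S_3 (6T9, order 36), S_4 x C_2 (6T11, order 48), (S_3 x S_3) : C_2 (6T13, order 72), PGL(2,5) (6T14, order 120), S_6 (6T16, order 720). By Dedekind's theorem, for a prime p not dividing disc(f) the degrees of the irreducible factors of f mod p form the cycle type of an element of G. Factoring f modulo the 23 such primes p <= 97 (skipping 2, 3, which divide the discriminant), each new pattern first appears at: mod 5: f = (x^2 + x + 2)(x^2 + 2x + 3)(x^2 + 3x + 4), pattern 2+2+2; mod 7: f = (x^3 + x^2 + 4x + 6)(x^3 + 5x^2 + 5x + 6), pattern 3+3; mod 31: f = (x + 8)(x + 13)(x + 16)(x + 17)(x + 20)(x + 25), pattern 1+1+1+1+1+1. No other pattern occurs in this range, so the set of observed cycle types is {2+2+2, 3+3, 1+1+1+1+1+1}. The candidates containing elements of all these cycle types are C_6 (6T1) of order 6, S_3 (6T2) of order 6, D_6 (6T3) of order 12, C_3 x S_3 (6T5) of order 18, A_4 x C_2 (6T6) of order 24, S_4 (6T8) of order 24, S_3 x S_3 (6T9) of order 36, S_4 x C_2 (6T11) of order 48, (S_3 x S_3) : C_2 (6T13) of order 72, PGL(2,5) (6T14) of order 120, S_6 (6T16) of order 720; the others are excluded. The observed types are precisely the cycle types that occur in S_3 (6T2). Each of the other remaining candidates has further cycle types, and by the Chebotarev density theorem the matching factorization patterns would occur for a proportion of primes equal to their share of the group: C_6 (6T1) additionally contains elements of type 6 (2 of its 6 elements, about 33% of primes); D_6 (6T3) additionally contains elements of type 6, 2+2+1+1 (5 of its 12 elements, about 42% of primes); C_3 x S_3 (6T5) additionally contains elements of type 6, 3+1+1+1 (10 of its 18 elements, about 56% of primes); A_4 x C_2 (6T6) additionally contains elements of type 6, 2+2+1+1, 2+1+1+1+1 (14 of its 24 elements, about 58% of primes); S_4 (6T8) additionally contains elements of type 4+1+1, 2+2+1+1 (9 of its 24 elements, about 38% of primes); S_3 x S_3 (6T9) additionally contains elements of type 6, 3+1+1+1, 2+2+1+1 (25 of its 36 elements, about 69% of primes); S_4 x C_2 (6T11) additionally contains elements of type 6, 4+2, 4+1+1, 2+2+1+1, 2+1+1+1+1 (32 of its 48 elements, about 67% of primes); (S_3 x S_3) : C_2 (6T13) additionally contains elements of type 6, 4+2, 3+2+1, 3+1+1+1, 2+2+1+1, 2+1+1+1+1 (61 of its 72 elements, about 85% of primes); PGL(2,5) (6T14) additionally contains elements of type 6, 5+1, 4+1+1, 2+2+1+1 (89 of its 120 elements, about 74% of primes); S_6 (6T16) additionally contains elements of type 6, 5+1, 4+2, 4+1+1, 3+2+1, 3+1+1+1, 2+2+1+1, 2+1+1+1+1 (664 of its 720 elements, about 92% of primes). None of the 23 primes tested shows any such pattern (for each of these groups the chance of that is below 10^-4), which rules them out. Hence G = S_3 (6T2), of order 6.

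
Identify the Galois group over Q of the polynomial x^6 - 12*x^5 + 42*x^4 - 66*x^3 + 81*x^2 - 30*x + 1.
The polynomial f is an irreducible sextic over Q, so G = Gal(f/Q) is one of the 16 transitive subgroups 6T1, ..., 6T16 of S_6. The discriminant of f is -30366624190464, which is not a perfect square, so G is not contained in A_6. The transitive groups of degree 6 not contained in A_6 are: C_6 (6T1, order 6), S_3 (6T2, order 6), D_6 (6T3, order 12), C_3 x S_3 (6T5, order 18), A_4 x C_2 (6T6, order 24), S_4 (6T8, order 24), S_3 x S_3 (6T9, order 36), S_4 x C_2 (6T11, order 48), (S_3 x S_3) : C_2 (6T13, order 72), PGL(2,5) (6T14, order 120), S_6 (6T16, order 720). By Dedekind's theorem, for a prime p not dividing disc(f) the degrees of the irreducible factors of f mod p form the cycle type of an element of G. Factoring f modulo the 33 such primes p <= 149 (skipping 2, 3, which divide the discriminant), each new pattern first appears at: mod 5: f = (x^3 + x^2 + x + 4)(x^3 + 2x^2 + 4x + 4), pattern 3+3; mod 7: f = (x^6 + 2x^5 + 4x^3 + 4x^2 + 5x + 1), pattern 6; mod 17: f = (x + 8)(x + 16)(x^2 + 5x + 16)(x^2 + 10x + 15), pattern 2+2+1+1; mod 19: f = (x + 2)(x + 8)(x + 12)(x + 13)(x^2 + 10x + 11), pattern 2+1+1+1+1; mod 71: f = (x^2 + 7x + 48)(x^2 + 17x + 57)(x^2 + 35x + 43), pattern 2+2+2. No other pattern occurs in this range, so the set of observed cycle types is {3+3, 6, 2+2+1+1, 2+1+1+1+1, 2+2+2}. The candidates containing elements of all these cycle types are A_4 x C_2 (6T6) of order 24, S_4 x C_2 (6T11) of order 48, (S_3 x S_3) : C_2 (6T13) of order 72, S_6 (6T16) of order 720; the others are excluded. The observed types are precisely the cycle types that occur in A_4 x C_2 (6T6) (apart from the identity). Each of the other remaining candidates has further cycle types, and by the Chebotarev density theorem the matching factorization patterns would occur for a proportion of primes equal to their share of the group: S_4 x C_2 (6T11) additionally contains elements of type 4+2, 4+1+1 (12 of its 48 elements, about 25% of primes); (S_3 x S_3) : C_2 (6T13) additionally contains elements of type 4+2, 3+2+1, 3+1+1+1 (34 of its 72 elements, about 47% of primes); S_6 (6T16) additionally contains elements of type 5+1, 4+2, 4+1+1, 3+2+1, 3+1+1+1 (484 of its 720 elements, about 67% of primes). None of the 33 primes tested shows any such pattern (for each of these groups the chance of that is below 10^-4), which rules them out. Hence G = A_4 x C_2 (6T6), of order 24.

A_4 x C_2 (also written A4xC2)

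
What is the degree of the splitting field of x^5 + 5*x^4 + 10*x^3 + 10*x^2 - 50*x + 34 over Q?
The degree of the splitting field over Q equals the order of the Galois group, so first determine the group. The polynomial f is an irreducible quintic over Q, so G = Gal(f/Q) is a transitive subgroup of S_5: one of C_5 (5T1, order 5), D_5 (5T2, order 10), F_20 (5T3, order 20), A_5 (5T4, order 60) or S_5 (5T5, order 120). The discriminant of f is 58564000000 = 242000^2, a perfect square, so G is contained in A_5. The transitive groups of degree 5 contained in A_5 are: C_5 (5T1, order 5), D_5 (5T2, order 10), A_5 (5T4, order 60). By Dedekind's theorem, for a prime p not dividing disc(f) the degrees of the irreducible factors of f mod p form the cycle type of an element of G. Factoring f modulo the 3 such primes p <= 13 (skipping 2, 5, 11, which divide the discriminant), each new pattern first appears at: mod 3: f = (x^5 + 2x^4 + x^3 + x^2 + x + 1), pattern 5; mod 13: f = (x + 7)(x + 9)(x^3 + 2x^2 + 6x + 9), pattern 3+1+1. No other pattern occurs in this range, so the set of observed cycle types is {5, 3+1+1}. Among the candidates above, the only group containing elements of all these cycle types is A_5 (5T4) — each of C_5 (5T1), D_5 (5T2) lacks at least one of them. Hence G = A_5 (5T4), of order 60. The Galois group A_5 (5T4) has order 60, so the splitting field has degree 60 over Q.

60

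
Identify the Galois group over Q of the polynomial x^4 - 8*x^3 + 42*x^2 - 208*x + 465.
A_4 (order 12)

The polynomial is an irreducible quartic over Q and its discriminant is 1662029824 = 40768^2, a perfect square, so the Galois group is contained in A_4. The resolvent cubic y^3 - 42*y^2 - 196*y + 5096 is irreducible over Q. An irreducible resolvent with square discriminant gives A_4.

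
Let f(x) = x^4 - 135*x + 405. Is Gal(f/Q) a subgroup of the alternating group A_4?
No

The polynomial is irreducible of degree 4 over Q. Its discriminant is 8038045125, which is not a perfect square. A Galois group lies in the alternating group exactly when the discriminant is a square in Q, so the Galois group (C_4) is not contained in A_4.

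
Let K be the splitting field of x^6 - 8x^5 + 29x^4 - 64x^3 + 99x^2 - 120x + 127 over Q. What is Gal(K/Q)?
6T1: C_6

The polynomial f is an irreducible sextic over Q, so G = Gal(f/Q) is one of the 16 transitive subgroups 6T1, ..., 6T16 of S_6. The discriminant of f is -18046378835968, which is not a perfect square, so G is not contained in A_6. The transitive groups of degree 6 not contained in A_6 are: C_6 (6T1, order 6), S_3 (6T2, order 6), D_6 (6T3, order 12), C_3 x S_3 (6T5, order 18), A_4 x C_2 (6T6, order 24), S_4 (6T8, order 24), S_3 x S_3 (6T9, order 36), S_4 x C_2 (6T11, order 48), (S_3 x S_3) : C_2 (6T13, order 72), PGL(2,5) (6T14, order 120), S_6 (6T16, order 720). By Dedekind's theorem, for a prime p not dividing disc(f) the degrees of the irreducible factors of f mod p form the cycle type of an element of G. Factoring f modulo the 37 such primes p <= 167 (skipping 2, 7, which divide the discriminant), each new pattern first appears at: mod 3: f = (x^6 + x^5 + 2x^4 + 2x^3 + 1), pattern 6; mod 11: f = (x^3 + 5x^2 + 2)(x^3 + 9x^2 + 6x + 3), pattern 3+3; mod 13: f = (x^2 + x + 2)(x^2 + 5x + 11)(x^2 + 12x + 4), pattern 2+2+2; mod 29: f = (x + 2)(x + 10)(x + 13)(x + 16)(x + 18)(x + 20), pattern 1+1+1+1+1+1. No other pattern occurs in this range, so the set of observed cycle types is {6, 3+3, 2+2+2, 1+1+1+1+1+1}. The candidates containing elements of all these cycle types are C_6 (6T1) of order 6, D_6 (6T3) of order 12, C_3 x S_3 (6T5) of order 18, A_4 x C_2 (6T6) of order 24, S_3 x S_3 (6T9) of order 36, S_4 x C_2 (6T11) of order 48, (S_3 x S_3) : C_2 (6T13) of order 72, PGL(2,5) (6T14) of order 120, S_6 (6T16) of order 720; the others are excluded. The observed types are precisely the cycle types that occur in C_6 (6T1). Each of the other remaining candidates has further cycle types, and by the Chebotarev density theorem the matching factorization patterns would occur for a proportion of primes equal to their share of the group: D_6 (6T3) additionally contains elements of type 2+2+1+1 (3 of its 12 elements, about 25% of primes); C_3 x S_3 (6T5) additionally contains elements of type 3+1+1+1 (4 of its 18 elements, about 22% of primes); A_4 x C_2 (6T6) additionally contains elements of type 2+2+1+1, 2+1+1+1+1 (6 of its 24 elements, about 25% of primes); S_3 x S_3 (6T9) additionally contains elements of type 3+1+1+1, 2+2+1+1 (13 of its 36 elements, about 36% of primes); S_4 x C_2 (6T11) additionally contains elements of type 4+2, 4+1+1, 2+2+1+1, 2+1+1+1+1 (24 of its 48 elements, about 50% of primes); (S_3 x S_3) : C_2 (6T13) additionally contains elements of type 4+2, 3+2+1, 3+1+1+1, 2+2+1+1, 2+1+1+1+1 (49 of its 72 elements, about 68% of primes); PGL(2,5) (6T14) additionally contains elements of type 5+1, 4+1+1, 2+2+1+1 (69 of its 120 elements, about 58% of primes); S_6 (6T16) additionally contains elements of type 5+1, 4+2, 4+1+1, 3+2+1, 3+1+1+1, 2+2+1+1, 2+1+1+1+1 (544 of its 720 elements, about 76% of primes). None of the 37 primes tested shows any such pattern (for each of these groups the chance of that is below 10^-4), which rules them out. Hence G = C_6 (6T1), of order 6.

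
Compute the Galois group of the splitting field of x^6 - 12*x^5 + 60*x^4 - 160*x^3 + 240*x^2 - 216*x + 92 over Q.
The polynomial f is an irreducible sextic over Q, so G = Gal(f/Q) is one of the 16 transitive subgroups 6T1, ..., 6T16 of S_6. The discriminant of f is 746496000000 = 864000^2, a perfect square, so G is contained in A_6. The transitive groups of degree 6 contained in A_6 are: A_4 (6T4, order 12), S_4 (6T7, order 24), (C_3 x C_3) : C_4 (6T10, order 36), PSL(2,5) (6T12, order 60), A_6 (6T15, order 360). By Dedekind's theorem, for a prime p not dividing disc(f) the degrees of the irreducible factors of f mod p form the cycle type of an element of G. Factoring f modulo the 6 such primes p <= 23 (skipping 2, 3, 5, which divide the discriminant), each new pattern first appears at: mod 7: f = (x + 2)(x^5 + 4x^3 + 2x + 4), pattern 5+1; mod 23: f = (x)(x + 9)(x + 14)(x^3 + 11x^2 + 3x + 18), pattern 3+1+1+1. No other pattern occurs in this range, so the set of observed cycle types is {5+1, 3+1+1+1}. Among the candidates above, the only group containing elements of all these cycle types is A_6 (6T15) — each of A_4 (6T4), S_4 (6T7), (C_3 x C_3) : C_4 (6T10), PSL(2,5) (6T12) lacks at least one of them. Hence G = A_6 (6T15), of order 360.

A_6 (order 360)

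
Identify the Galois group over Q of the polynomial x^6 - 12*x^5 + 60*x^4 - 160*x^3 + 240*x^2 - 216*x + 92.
A_6 (also written A6)

The polynomial f is an irreducible sextic over Q, so G = Gal(f/Q) is one of the 16 transitive subgroups 6T1, ..., 6T16 of S_6. The discriminant of f is 746496000000 = 864000^2, a perfect square, so G is contained in A_6. The transitive groups of degree 6 contained in A_6 are: A_4 (6T4, order 12), S_4 (6T7, order 24), (C_3 x C_3) : C_4 (6T10, order 36), PSL(2,5) (6T12, order 60), A_6 (6T15, order 360). By Dedekind's theorem, for a prime p not dividing disc(f) the degrees of the irreducible factors of f mod p form the cycle type of an element of G. Factoring f modulo the 6 such primes p <= 23 (skipping 2, 3, 5, which divide the discriminant), each new pattern first appears at: mod 7: f = (x + 2)(x^5 + 4x^3 + 2x + 4), pattern 5+1; mod 23: f = (x)(x + 9)(x + 14)(x^3 + 11x^2 + 3x + 18), pattern 3+1+1+1. No other pattern occurs in this range, so the set of observed cycle types is {5+1, 3+1+1+1}. Among the candidates above, the only group containing elements of all these cycle types is A_6 (6T15) — each of A_4 (6T4), S_4 (6T7), (C_3 x C_3) : C_4 (6T10), PSL(2,5) (6T12) lacks at least one of them. Hence G = A_6 (6T15), of order 360.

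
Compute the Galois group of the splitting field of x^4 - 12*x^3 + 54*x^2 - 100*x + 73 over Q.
The polynomial is an irreducible quartic over Q and its discriminant is 937984, which is not a perfect square, so the Galois group is not contained in A_4. The resolvent cubic y^3 - 54*y^2 + 908*y - 4744 is irreducible over Q. An irreducible resolvent with non-square discriminant gives S_4.

S_4 (order 24)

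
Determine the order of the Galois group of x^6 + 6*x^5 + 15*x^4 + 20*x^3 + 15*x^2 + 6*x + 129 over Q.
12

The degree of the splitting field over Q equals the order of the Galois group, so first determine the group. The polynomial f is an irreducible sextic over Q, so G = Gal(f/Q) is one of the 16 transitive subgroups 6T1, ..., 6T16 of S_6. The discriminant of f is -1603087953297408, which is not a perfect square, so G is not contained in A_6. The transitive groups of degree 6 not contained in A_6 are: C_6 (6T1, order 6), S_3 (6T2, order 6), D_6 (6T3, order 12), C_3 x S_3 (6T5, order 18), A_4 x C_2 (6T6, order 24), S_4 (6T8, order 24), S_3 x S_3 (6T9, order 36), S_4 x C_2 (6T11, order 48), (S_3 x S_3) : C_2 (6T13, order 72), PGL(2,5) (6T14, order 120), S_6 (6T16, order 720). By Dedekind's theorem, for a prime p not dividing disc(f) the degrees of the irreducible factors of f mod p form the cycle type of an element of G. Factoring f modulo the 79 such primes p <= 419 (skipping 2, 3, which divide the discriminant), each new pattern first appears at: mod 5: f = (x^2 + x + 2)(x^2 + 2x + 3)(x^2 + 3x + 4), pattern 2+2+2; mod 7: f = (x^6 + 6x^5 + x^4 + 6x^3 + x^2 + 6x + 3), pattern 6; mod 11: f = (x + 5)(x + 8)(x^2 + 6x + 10)(x^2 + 9x + 2), pattern 2+2+1+1; mod 19: f = (x^3 + 3x^2 + 3x + 10)(x^3 + 3x^2 + 3x + 11), pattern 3+3; mod 43: f = (x)(x + 2)(x + 7)(x + 8)(x + 37)(x + 38), pattern 1+1+1+1+1+1. No other pattern occurs in this range, so the set of observed cycle types is {2+2+2, 6, 2+2+1+1, 3+3, 1+1+1+1+1+1}. The candidates containing elements of all these cycle types are D_6 (6T3) of order 12, A_4 x C_2 (6T6) of order 24, S_3 x S_3 (6T9) of order 36, S_4 x C_2 (6T11) of order 48, (S_3 x S_3) : C_2 (6T13) of order 72, PGL(2,5) (6T14) of order 120, S_6 (6T16) of order 720; the others are excluded. The observed types are precisely the cycle types that occur in D_6 (6T3). Each of the other remaining candidates has further cycle types, and by the Chebotarev density theorem the matching factorization patterns would occur for a proportion of primes equal to their share of the group: A_4 x C_2 (6T6) additionally contains elements of type 2+1+1+1+1 (3 of its 24 elements, about 12% of primes); S_3 x S_3 (6T9) additionally contains elements of type 3+1+1+1 (4 of its 36 elements, about 11% of primes); S_4 x C_2 (6T11) additionally contains elements of type 4+2, 4+1+1, 2+1+1+1+1 (15 of its 48 elements, about 31% of primes); (S_3 x S_3) : C_2 (6T13) additionally contains elements of type 4+2, 3+2+1, 3+1+1+1, 2+1+1+1+1 (40 of its 72 elements, about 56% of primes); PGL(2,5) (6T14) additionally contains elements of type 5+1, 4+1+1 (54 of its 120 elements, about 45% of primes); S_6 (6T16) additionally contains elements of type 5+1, 4+2, 4+1+1, 3+2+1, 3+1+1+1, 2+1+1+1+1 (499 of its 720 elements, about 69% of primes). None of the 79 primes tested shows any such pattern (for each of these groups the chance of that is below 10^-4), which rules them out. Hence G = D_6 (6T3), of order 12. The Galois group D_6 (6T3) has order 12, so the splitting field has degree 12 over Q.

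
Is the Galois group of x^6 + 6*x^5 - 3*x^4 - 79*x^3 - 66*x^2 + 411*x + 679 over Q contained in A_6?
No

The polynomial is irreducible of degree 6 over Q. Its discriminant is -152796047606667, which is not a perfect square. A Galois group lies in the alternating group exactly when the discriminant is a square in Q, so the Galois group (C_3 x S_3) is not contained in A_6.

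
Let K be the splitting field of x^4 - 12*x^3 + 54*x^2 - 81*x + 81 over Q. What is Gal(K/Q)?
S_4

The polynomial is an irreducible quartic over Q and its discriminant is 121699989, which is not a perfect square, so the Galois group is not contained in A_4. The resolvent cubic y^3 - 54*y^2 + 648*y - 729 is irreducible over Q. An irreducible resolvent with non-square discriminant gives S_4.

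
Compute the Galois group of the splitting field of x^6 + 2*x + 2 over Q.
The polynomial f is an irreducible sextic over Q, so G = Gal(f/Q) is one of the 16 transitive subgroups 6T1, ..., 6T16 of S_6. The discriminant of f is -1292992, which is not a perfect square, so G is not contained in A_6. The transitive groups of degree 6 not contained in A_6 are: C_6 (6T1, order 6), S_3 (6T2, order 6), D_6 (6T3, order 12), C_3 x S_3 (6T5, order 18), A_4 x C_2 (6T6, order 24), S_4 (6T8, order 24), S_3 x S_3 (6T9, order 36), S_4 x C_2 (6T11, order 48), (S_3 x S_3) : C_2 (6T13, order 72), PGL(2,5) (6T14, order 120), S_6 (6T16, order 720). By Dedekind's theorem, for a prime p not dividing disc(f) the degrees of the irreducible factors of f mod p form the cycle type of an element of G. Factoring f modulo the 3 such primes p <= 7 (skipping 2, which divides the discriminant), each new pattern first appears at: mod 3: f = (x^6 + 2x + 2), pattern 6; mod 5: f = (x + 3)(x + 4)(x^4 + 3x^3 + 2x^2 + 1), pattern 4+1+1; mod 7: f = (x + 5)(x^2 + 4x + 5)(x^3 + 5x^2 + 4), pattern 3+2+1. No other pattern occurs in this range, so the set of observed cycle types is {6, 4+1+1, 3+2+1}. Among the candidates above, the only group containing elements of all these cycle types is S_6 (6T16); every other candidate lacks at least one of them. Hence G = S_6 (6T16), of order 720.

S_6 (also written S6)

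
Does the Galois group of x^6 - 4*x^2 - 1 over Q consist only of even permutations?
The polynomial is irreducible of degree 6 over Q. Its discriminant is 3356224 = 1832^2, a perfect square. A Galois group lies in the alternating group exactly when the discriminant is a square in Q, so the Galois group (S_4) is contained in A_6.

Yes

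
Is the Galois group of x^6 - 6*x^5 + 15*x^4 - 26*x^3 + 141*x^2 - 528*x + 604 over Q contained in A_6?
The polynomial is irreducible of degree 6 over Q. Its discriminant is -941328478973952, which is not a perfect square. A Galois group lies in the alternating group exactly when the discriminant is a square in Q, so the Galois group (S_3) is not contained in A_6.

No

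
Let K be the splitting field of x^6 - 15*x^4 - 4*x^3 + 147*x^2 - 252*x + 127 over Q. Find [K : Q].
The degree of the splitting field over Q equals the order of the Galois group, so first determine the group. The polynomial f is an irreducible sextic over Q, so G = Gal(f/Q) is one of the 16 transitive subgroups 6T1, ..., 6T16 of S_6. The discriminant of f is -860859187200, which is not a perfect square, so G is not contained in A_6. The transitive groups of degree 6 not contained in A_6 are: C_6 (6T1, order 6), S_3 (6T2, order 6), D_6 (6T3, order 12), C_3 x S_3 (6T5, order 18), A_4 x C_2 (6T6, order 24), S_4 (6T8, order 24), S_3 x S_3 (6T9, order 36), S_4 x C_2 (6T11, order 48), (S_3 x S_3) : C_2 (6T13, order 72), PGL(2,5) (6T14, order 120), S_6 (6T16, order 720). By Dedekind's theorem, for a prime p not dividing disc(f) the degrees of the irreducible factors of f mod p form the cycle type of an element of G. Factoring f modulo the 23 such primes p <= 103 (skipping 2, 3, 5, 31, which divide the discriminant), each new pattern first appears at: mod 7: f = (x^3 + 2x^2 + 4x + 2)(x^3 + 5x^2 + 6x + 4), pattern 3+3; mod 11: f = (x^2 + 5x + 10)(x^2 + 8x + 6)(x^2 + 9x + 10), pattern 2+2+2; mod 43: f = (x + 1)(x + 2)(x + 4)(x + 18)(x + 25)(x + 36), pattern 1+1+1+1+1+1. No other pattern occurs in this range, so the set of observed cycle types is {3+3, 2+2+2, 1+1+1+1+1+1}. The candidates containing elements of all these cycle types are C_6 (6T1) of order 6, S_3 (6T2) of order 6, D_6 (6T3) of order 12, C_3 x S_3 (6T5) of order 18, A_4 x C_2 (6T6) of order 24, S_4 (6T8) of order 24, S_3 x S_3 (6T9) of order 36, S_4 x C_2 (6T11) of order 48, (S_3 x S_3) : C_2 (6T13) of order 72, PGL(2,5) (6T14) of order 120, S_6 (6T16) of order 720; the others are excluded. The observed types are precisely the cycle types that occur in S_3 (6T2). Each of the other remaining candidates has further cycle types, and by the Chebotarev density theorem the matching factorization patterns would occur for a proportion of primes equal to their share of the group: C_6 (6T1) additionally contains elements of type 6 (2 of its 6 elements, about 33% of primes); D_6 (6T3) additionally contains elements of type 6, 2+2+1+1 (5 of its 12 elements, about 42% of primes); C_3 x S_3 (6T5) additionally contains elements of type 6, 3+1+1+1 (10 of its 18 elements, about 56% of primes); A_4 x C_2 (6T6) additionally contains elements of type 6, 2+2+1+1, 2+1+1+1+1 (14 of its 24 elements, about 58% of primes); S_4 (6T8) additionally contains elements of type 4+1+1, 2+2+1+1 (9 of its 24 elements, about 38% of primes); S_3 x S_3 (6T9) additionally contains elements of type 6, 3+1+1+1, 2+2+1+1 (25 of its 36 elements, about 69% of primes); S_4 x C_2 (6T11) additionally contains elements of type 6, 4+2, 4+1+1, 2+2+1+1, 2+1+1+1+1 (32 of its 48 elements, about 67% of primes); (S_3 x S_3) : C_2 (6T13) additionally contains elements of type 6, 4+2, 3+2+1, 3+1+1+1, 2+2+1+1, 2+1+1+1+1 (61 of its 72 elements, about 85% of primes); PGL(2,5) (6T14) additionally contains elements of type 6, 5+1, 4+1+1, 2+2+1+1 (89 of its 120 elements, about 74% of primes); S_6 (6T16) additionally contains elements of type 6, 5+1, 4+2, 4+1+1, 3+2+1, 3+1+1+1, 2+2+1+1, 2+1+1+1+1 (664 of its 720 elements, about 92% of primes). None of the 23 primes tested shows any such pattern (for each of these groups the chance of that is below 10^-4), which rules them out. Hence G = S_3 (6T2), of order 6. The Galois group S_3 (6T2) has order 6, so the splitting field has degree 6 over Q.

6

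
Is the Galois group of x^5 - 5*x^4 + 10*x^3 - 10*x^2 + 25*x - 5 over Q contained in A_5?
Yes

The polynomial is irreducible of degree 5 over Q. Its discriminant is 1024000000 = 32000^2, a perfect square. A Galois group lies in the alternating group exactly when the discriminant is a square in Q, so the Galois group (A_5) is contained in A_5.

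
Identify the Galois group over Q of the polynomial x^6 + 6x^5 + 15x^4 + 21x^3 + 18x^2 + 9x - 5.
S_3 x S_3

The polynomial f is an irreducible sextic over Q, so G = Gal(f/Q) is one of the 16 transitive subgroups 6T1, ..., 6T16 of S_6. The discriminant of f is 871199469, which is not a perfect square, so G is not contained in A_6. The transitive groups of degree 6 not contained in A_6 are: C_6 (6T1, order 6), S_3 (6T2, order 6), D_6 (6T3, order 12), C_3 x S_3 (6T5, order 18), A_4 x C_2 (6T6, order 24), S_4 (6T8, order 24), S_3 x S_3 (6T9, order 36), S_4 x C_2 (6T11, order 48), (S_3 x S_3) : C_2 (6T13, order 72), PGL(2,5) (6T14, order 120), S_6 (6T16, order 720). By Dedekind's theorem, for a prime p not dividing disc(f) the degrees of the irreducible factors of f mod p form the cycle type of an element of G. Factoring f modulo the 16 such primes p <= 67 (skipping 3, 7, 29, which divide the discriminant), each new pattern first appears at: mod 2: f = (x^6 + x^4 + x^3 + x + 1), pattern 6; mod 5: f = (x)(x + 4)(x^2 + 3x + 3)(x^2 + 4x + 2), pattern 2+2+1+1; mod 13: f = (x + 8)(x + 9)(x + 12)(x^3 + 3x^2 + 3x + 10), pattern 3+1+1+1; mod 19: f = (x^2 + 6x + 15)(x^2 + 8x + 1)(x^2 + 11x + 6), pattern 2+2+2; mod 67: f = (x^3 + 3x^2 + 3x + 20)(x^3 + 3x^2 + 3x + 50), pattern 3+3. No other pattern occurs in this range, so the set of observed cycle types is {6, 2+2+1+1, 3+1+1+1, 2+2+2, 3+3}. The candidates containing elements of all these cycle types are S_3 x S_3 (6T9) of order 36, (S_3 x S_3) : C_2 (6T13) of order 72, S_6 (6T16) of order 720; the others are excluded. The observed types are precisely the cycle types that occur in S_3 x S_3 (6T9) (apart from the identity). Each of the other remaining candidates has further cycle types, and by the Chebotarev density theorem the matching factorization patterns would occur for a proportion of primes equal to their share of the group: (S_3 x S_3) : C_2 (6T13) additionally contains elements of type 4+2, 3+2+1, 2+1+1+1+1 (36 of its 72 elements, about 50% of primes); S_6 (6T16) additionally contains elements of type 5+1, 4+2, 4+1+1, 3+2+1, 2+1+1+1+1 (459 of its 720 elements, about 64% of primes). None of the 16 primes tested shows any such pattern (for each of these groups the chance of that is below 10^-4), which rules them out. Hence G = S_3 x S_3 (6T9), of order 36.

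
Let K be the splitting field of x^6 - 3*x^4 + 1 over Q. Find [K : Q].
24

The degree of the splitting field over Q equals the order of the Galois group, so first determine the group. The polynomial f is an irreducible sextic over Q, so G = Gal(f/Q) is one of the 16 transitive subgroups 6T1, ..., 6T16 of S_6. The discriminant of f is -419904, which is not a perfect square, so G is not contained in A_6. The transitive groups of degree 6 not contained in A_6 are: C_6 (6T1, order 6), S_3 (6T2, order 6), D_6 (6T3, order 12), C_3 x S_3 (6T5, order 18), A_4 x C_2 (6T6, order 24), S_4 (6T8, order 24), S_3 x S_3 (6T9, order 36), S_4 x C_2 (6T11, order 48), (S_3 x S_3) : C_2 (6T13, order 72), PGL(2,5) (6T14, order 120), S_6 (6T16, order 720). By Dedekind's theorem, for a prime p not dividing disc(f) the degrees of the irreducible factors of f mod p form the cycle type of an element of G. Factoring f modulo the 33 such primes p <= 149 (skipping 2, 3, which divide the discriminant), each new pattern first appears at: mod 5: f = (x^3 + x^2 + 4x + 3)(x^3 + 4x^2 + 4x + 2), pattern 3+3; mod 7: f = (x^6 + 4x^4 + 1), pattern 6; mod 17: f = (x + 2)(x + 15)(x^2 + 6)(x^2 + 12), pattern 2+2+1+1; mod 19: f = (x + 6)(x + 7)(x + 12)(x + 13)(x^2 + 6), pattern 2+1+1+1+1; mod 71: f = (x^2 + 40)(x^2 + 45)(x^2 + 54), pattern 2+2+2. No other pattern occurs in this range, so the set of observed cycle types is {3+3, 6, 2+2+1+1, 2+1+1+1+1, 2+2+2}. The candidates containing elements of all these cycle types are A_4 x C_2 (6T6) of order 24, S_4 x C_2 (6T11) of order 48, (S_3 x S_3) : C_2 (6T13) of order 72, S_6 (6T16) of order 720; the others are excluded. The observed types are precisely the cycle types that occur in A_4 x C_2 (6T6) (apart from the identity). Each of the other remaining candidates has further cycle types, and by the Chebotarev density theorem the matching factorization patterns would occur for a proportion of primes equal to their share of the group: S_4 x C_2 (6T11) additionally contains elements of type 4+2, 4+1+1 (12 of its 48 elements, about 25% of primes); (S_3 x S_3) : C_2 (6T13) additionally contains elements of type 4+2, 3+2+1, 3+1+1+1 (34 of its 72 elements, about 47% of primes); S_6 (6T16) additionally contains elements of type 5+1, 4+2, 4+1+1, 3+2+1, 3+1+1+1 (484 of its 720 elements, about 67% of primes). None of the 33 primes tested shows any such pattern (for each of these groups the chance of that is below 10^-4), which rules them out. Hence G = A_4 x C_2 (6T6), of order 24. The Galois group A_4 x C_2 (6T6) has order 24, so the splitting field has degree 24 over Q.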